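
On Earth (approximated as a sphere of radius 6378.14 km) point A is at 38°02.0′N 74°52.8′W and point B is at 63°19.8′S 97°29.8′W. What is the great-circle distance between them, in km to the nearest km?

11461 km

Let φ₁ = 0.6638 rad, φ₂ = -1.1053 rad, and Δλ = -0.3947 rad.
Haversine: a = sin²(Δφ/2) + cos φ₁ cos φ₂ sin²(Δλ/2) = 0.5985 + (0.7877)(0.4489)(0.0385) = 0.61211.
Central angle c = 2·arcsin(√a) = 1.79694 rad.
Distance = R·c = 6378.14 × 1.7969 ≈ 11461 km.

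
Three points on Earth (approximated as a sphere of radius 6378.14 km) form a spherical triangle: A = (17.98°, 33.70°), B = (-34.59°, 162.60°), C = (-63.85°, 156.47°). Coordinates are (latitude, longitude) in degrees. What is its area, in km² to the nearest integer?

38572159 km²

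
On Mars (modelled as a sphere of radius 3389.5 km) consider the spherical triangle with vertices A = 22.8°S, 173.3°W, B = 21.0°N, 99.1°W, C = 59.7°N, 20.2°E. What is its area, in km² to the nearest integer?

Side lengths (central angles): a = 1.4918, b = 2.4765, c = 1.4752 rad; semiperimeter s = 2.7217.
By l'Huilier's theorem, tan(E/4) = √[tan(s/2) tan((s−a)/2) tan((s−b)/2) tan((s−c)/2)], giving spherical excess E = 1.9866 rad.
Area = E·R² = 1.9866 × (3389.5)² ≈ 22823186 km².

22823186 km²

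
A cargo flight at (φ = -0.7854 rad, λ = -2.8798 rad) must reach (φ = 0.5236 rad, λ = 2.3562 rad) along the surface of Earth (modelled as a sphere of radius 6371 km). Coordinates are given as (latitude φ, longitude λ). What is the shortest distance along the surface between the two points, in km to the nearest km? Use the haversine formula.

Let φ₁ = -0.7854 rad, φ₂ = 0.5236 rad, and Δλ = -1.0472 rad.
Haversine: a = sin²(Δφ/2) + cos φ₁ cos φ₂ sin²(Δλ/2) = 0.3706 + (0.7071)(0.8660)(0.2500) = 0.52368.
Central angle c = 2·arcsin(√a) = 1.61818 rad.
Distance = R·c = 6371 × 1.6182 ≈ 10309 km.

10309 km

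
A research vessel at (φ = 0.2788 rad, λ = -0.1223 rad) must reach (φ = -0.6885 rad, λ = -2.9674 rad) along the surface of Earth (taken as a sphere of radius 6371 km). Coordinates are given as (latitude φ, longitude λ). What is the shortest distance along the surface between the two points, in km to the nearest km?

Let φ₁ = 0.2788 rad, φ₂ = -0.6885 rad, and Δλ = -2.8451 rad.
cos c = sin φ₁ sin φ₂ + cos φ₁ cos φ₂ cos Δλ = (0.2752)(-0.6354) + (0.9614)(0.7722)(-0.9564) = -0.88485,
so c = arccos(-0.88485) = 2.65696 rad.
Distance = R·c = 6371 × 2.6570 ≈ 16928 km.

16928 km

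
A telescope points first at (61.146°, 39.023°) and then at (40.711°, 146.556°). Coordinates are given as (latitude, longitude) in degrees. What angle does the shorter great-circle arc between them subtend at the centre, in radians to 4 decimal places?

Let φ₁ = 1.0672 rad, φ₂ = 0.7105 rad, and Δλ = 1.8768 rad.
cos c = sin φ₁ sin φ₂ + cos φ₁ cos φ₂ cos Δλ = (0.8759)(0.6522) + (0.4826)(0.7580)(-0.3013) = 0.46107,
so c = arccos(0.46107) = 1.09160 rad.
So the angular separation is 1.0916 rad.

1.0916 rad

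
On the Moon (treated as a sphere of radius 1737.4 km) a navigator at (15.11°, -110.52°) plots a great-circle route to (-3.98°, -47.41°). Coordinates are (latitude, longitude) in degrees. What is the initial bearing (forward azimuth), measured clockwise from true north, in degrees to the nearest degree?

Δλ = 63.110° = 1.1015 rad.
y = sin Δλ · cos φ₂ = (0.8919)(0.9976) = 0.8897
x = cos φ₁ sin φ₂ − sin φ₁ cos φ₂ cos Δλ = (0.9654)(-0.0694) − (0.2607)(0.9976)(0.4523) = -0.1846
θ = atan2(y, x) = 101.72°, so the bearing is 102°.

102°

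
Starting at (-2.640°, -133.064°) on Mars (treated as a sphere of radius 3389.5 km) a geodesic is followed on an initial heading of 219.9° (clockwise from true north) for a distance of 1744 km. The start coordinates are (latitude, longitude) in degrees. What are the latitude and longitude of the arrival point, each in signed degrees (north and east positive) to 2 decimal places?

-24.66°, -153.39°

Angular distance δ = d/R = 1744/3389.5 = 0.51453 rad; initial bearing θ = 3.8380 rad.
sin φ₂ = sin φ₁ cos δ + cos φ₁ sin δ cos θ = (-0.0461)(0.8705) + (0.9989)(0.4921)(-0.7672) = -0.4172, so φ₂ = -24.66°.
Δλ = atan2(sin θ sin δ cos φ₁, cos δ − sin φ₁ sin φ₂) = atan2(-0.3153, 0.8513) = -20.326°.
λ₂ = -133.064° − 20.326° = -153.39°.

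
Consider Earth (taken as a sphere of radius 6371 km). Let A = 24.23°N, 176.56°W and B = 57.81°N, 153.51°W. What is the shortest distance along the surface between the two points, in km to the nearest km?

4160 km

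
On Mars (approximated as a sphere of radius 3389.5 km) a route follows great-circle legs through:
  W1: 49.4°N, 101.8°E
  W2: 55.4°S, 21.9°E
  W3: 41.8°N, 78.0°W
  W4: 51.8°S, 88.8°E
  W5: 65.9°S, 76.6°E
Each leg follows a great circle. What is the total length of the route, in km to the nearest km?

Leg W1→W2: central angle 2.1654 rad, distance 7339.6 km.
Leg W2→W3: central angle 2.2414 rad, distance 7597.1 km.
Leg W3→W4: central angle 2.9071 rad, distance 9853.5 km.
Leg W4→W5: central angle 0.2685 rad, distance 910.1 km.
Total: 7339.6 + 7597.1 + 9853.5 + 910.1 ≈ 25700 km.

25700 km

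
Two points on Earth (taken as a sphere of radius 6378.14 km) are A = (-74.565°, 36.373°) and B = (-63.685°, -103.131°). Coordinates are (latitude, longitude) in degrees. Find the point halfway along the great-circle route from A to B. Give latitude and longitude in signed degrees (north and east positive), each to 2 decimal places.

Central angle δ = 0.6852 rad. Interpolating on the sphere with fraction f = 0.5:
P = [sin((1−f)δ)·A + sin(fδ)·B] / sin δ = 0.5308·A + 0.5308·B in Cartesian coordinates,
giving P = (0.0603, -0.1454, -0.9875), i.e. latitude -80.94°, longitude -67.48°.

-80.94°, -67.48°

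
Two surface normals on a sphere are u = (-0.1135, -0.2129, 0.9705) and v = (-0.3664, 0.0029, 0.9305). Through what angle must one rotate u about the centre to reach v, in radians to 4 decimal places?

0.3364 rad

u·v = 0.9440; |u| = 1.0000, |v| = 1.0000.
cos θ = (u·v)/(|u||v|) = 0.9439, so θ = 0.3364 rad.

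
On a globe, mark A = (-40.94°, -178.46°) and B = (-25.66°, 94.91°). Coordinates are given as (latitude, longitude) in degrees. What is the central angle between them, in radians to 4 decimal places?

1.2411 rad

In radians: φ₁ = -0.7145, φ₂ = -0.4479, Δλ = -86.630° = -1.5120 rad.
Haversine: a = sin²(Δφ/2) + cos φ₁ cos φ₂ sin²(Δλ/2) = 0.0177 + (0.7554)(0.9014)(0.4706) = 0.33811.
Central angle c = 2·arcsin(√a) = 1.24108 rad.
So the angular separation is 1.2411 rad.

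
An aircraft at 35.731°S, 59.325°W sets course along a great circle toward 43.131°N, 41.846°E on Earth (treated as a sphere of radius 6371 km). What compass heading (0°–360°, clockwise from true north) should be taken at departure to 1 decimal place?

56.6°

With φ₁ = -0.6236, φ₂ = 0.7528, Δλ = 1.7658 rad, the forward-azimuth formula gives
θ = atan2( sin Δλ cos φ₂ , cos φ₁ sin φ₂ − sin φ₁ cos φ₂ cos Δλ ) = atan2(0.7160, 0.4724) = 56.58°.
So the initial bearing is 56.6°.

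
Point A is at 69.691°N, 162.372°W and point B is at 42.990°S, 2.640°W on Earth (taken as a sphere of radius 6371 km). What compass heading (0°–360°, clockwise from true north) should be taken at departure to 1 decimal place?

With φ₁ = 1.2163, φ₂ = -0.7503, Δλ = 2.7878 rad, the forward-azimuth formula gives
θ = atan2( sin Δλ cos φ₂ , cos φ₁ sin φ₂ − sin φ₁ cos φ₂ cos Δλ ) = atan2(0.2534, 0.4069) = 31.91°.
So the initial bearing is 31.9°.

31.9°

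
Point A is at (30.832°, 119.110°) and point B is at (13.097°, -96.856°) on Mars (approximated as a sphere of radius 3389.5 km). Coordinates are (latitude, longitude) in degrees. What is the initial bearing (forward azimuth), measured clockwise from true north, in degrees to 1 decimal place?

With φ₁ = 0.5381, φ₂ = 0.2286, Δλ = 2.5139 rad, the forward-azimuth formula gives
θ = atan2( sin Δλ cos φ₂ , cos φ₁ sin φ₂ − sin φ₁ cos φ₂ cos Δλ ) = atan2(0.5720, 0.5986) = 43.70°.
So the initial bearing is 43.7°.

43.7°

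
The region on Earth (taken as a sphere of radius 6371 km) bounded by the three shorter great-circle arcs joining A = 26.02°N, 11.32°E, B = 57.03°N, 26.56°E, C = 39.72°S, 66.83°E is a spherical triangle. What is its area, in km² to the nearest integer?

20233390 km²

Side lengths (central angles): a = 1.7893, b = 1.4595, c = 0.5737 rad; semiperimeter s = 1.9112.
By l'Huilier's theorem, tan(E/4) = √[tan(s/2) tan((s−a)/2) tan((s−b)/2) tan((s−c)/2)], giving spherical excess E = 0.4985 rad.
Area = E·R² = 0.4985 × (6371)² ≈ 20233390 km².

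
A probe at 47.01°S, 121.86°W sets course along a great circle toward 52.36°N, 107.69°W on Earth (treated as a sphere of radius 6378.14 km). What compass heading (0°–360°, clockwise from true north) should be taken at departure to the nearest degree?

Δλ = 14.170° = 0.2473 rad.
y = sin Δλ · cos φ₂ = (0.2448)(0.6107) = 0.1495
x = cos φ₁ sin φ₂ − sin φ₁ cos φ₂ cos Δλ = (0.6819)(0.7919) − (-0.7315)(0.6107)(0.9696) = 0.9731
θ = atan2(y, x) = 8.73°, so the bearing is 9°.

9°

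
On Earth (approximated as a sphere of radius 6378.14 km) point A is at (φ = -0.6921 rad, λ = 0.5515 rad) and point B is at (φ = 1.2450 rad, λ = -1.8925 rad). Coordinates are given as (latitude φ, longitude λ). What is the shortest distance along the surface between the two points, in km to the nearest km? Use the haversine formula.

Let φ₁ = -0.6921 rad, φ₂ = 1.2450 rad, and Δλ = -2.4440 rad.
Haversine: a = sin²(Δφ/2) + cos φ₁ cos φ₂ sin²(Δλ/2) = 0.6791 + (0.7699)(0.3201)(0.8832) = 0.89672.
Central angle c = 2·arcsin(√a) = 2.48724 rad.
Distance = R·c = 6378.14 × 2.4872 ≈ 15864 km.

15864 km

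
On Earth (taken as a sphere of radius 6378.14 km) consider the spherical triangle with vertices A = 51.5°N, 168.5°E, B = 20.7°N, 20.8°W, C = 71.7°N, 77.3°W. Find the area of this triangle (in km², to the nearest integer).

7204311 km²

Side lengths (central angles): a = 1.0498, b = 0.8461, c = 1.8734 rad; semiperimeter s = 1.8847.
By l'Huilier's theorem, tan(E/4) = √[tan(s/2) tan((s−a)/2) tan((s−b)/2) tan((s−c)/2)], giving spherical excess E = 0.1771 rad.
Area = E·R² = 0.1771 × (6378.14)² ≈ 7204311 km².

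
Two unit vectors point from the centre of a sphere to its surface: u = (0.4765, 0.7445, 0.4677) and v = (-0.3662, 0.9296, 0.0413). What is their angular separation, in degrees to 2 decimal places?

u·v = 0.5369; |u| = 1.0000, |v| = 1.0000.
cos θ = (u·v)/(|u||v|) = 0.5369, so θ = 57.53°.

57.53°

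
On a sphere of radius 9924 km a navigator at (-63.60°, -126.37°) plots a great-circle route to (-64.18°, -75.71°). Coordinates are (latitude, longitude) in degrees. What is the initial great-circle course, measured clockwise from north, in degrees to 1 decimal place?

114.4°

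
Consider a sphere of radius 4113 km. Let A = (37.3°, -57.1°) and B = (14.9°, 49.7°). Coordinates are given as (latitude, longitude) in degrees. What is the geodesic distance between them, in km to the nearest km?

6734 km

Let φ₁ = 0.6510 rad, φ₂ = 0.2601 rad, and Δλ = 1.8640 rad.
Haversine: a = sin²(Δφ/2) + cos φ₁ cos φ₂ sin²(Δλ/2) = 0.0377 + (0.7955)(0.9664)(0.6445) = 0.53318.
Central angle c = 2·arcsin(√a) = 1.63721 rad.
Distance = R·c = 4113 × 1.6372 ≈ 6734 km.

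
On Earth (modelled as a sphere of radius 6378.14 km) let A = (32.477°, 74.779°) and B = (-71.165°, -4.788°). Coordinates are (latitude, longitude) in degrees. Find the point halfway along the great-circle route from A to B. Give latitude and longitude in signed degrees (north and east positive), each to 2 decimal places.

The central angle between A and B is δ = 2.0475 rad.
With f = 0.5, the slerp weights are sin((1−f)δ)/sin δ = 0.9613 and sin(fδ)/sin δ = 0.9613.
Weighted sum of the unit vectors: (0.9613)·(0.2215,0.8140,0.5370) + (0.9613)·(0.3217,-0.0269,-0.9465) = (0.5222, 0.7566, -0.3936).
Converting back: φ = atan2(z, √(x²+y²)) = -23.18°, λ = atan2(y, x) = 55.39°.

-23.18°, 55.39°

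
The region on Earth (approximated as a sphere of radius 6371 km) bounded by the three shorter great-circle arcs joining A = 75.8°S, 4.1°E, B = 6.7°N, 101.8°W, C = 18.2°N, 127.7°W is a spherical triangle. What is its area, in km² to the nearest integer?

Side lengths (central angles): a = 0.4840, b = 2.0467, c = 1.7516 rad; semiperimeter s = 2.1411.
By l'Huilier's theorem, tan(E/4) = √[tan(s/2) tan((s−a)/2) tan((s−b)/2) tan((s−c)/2)], giving spherical excess E = 0.5421 rad.
Area = E·R² = 0.5421 × (6371)² ≈ 22005331 km².

22005331 km²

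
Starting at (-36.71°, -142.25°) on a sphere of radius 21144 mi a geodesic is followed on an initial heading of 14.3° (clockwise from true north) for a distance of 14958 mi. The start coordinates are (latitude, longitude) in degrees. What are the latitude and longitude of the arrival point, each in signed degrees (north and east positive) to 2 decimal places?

Angular distance δ = d/R = 14958/21144 = 0.70743 rad; initial bearing θ = 0.2496 rad.
sin φ₂ = sin φ₁ cos δ + cos φ₁ sin δ cos θ = (-0.5978)(0.7600) + (0.8017)(0.6499)(0.9690) = 0.0505, so φ₂ = 2.90°.
Δλ = atan2(sin θ sin δ cos φ₁, cos δ − sin φ₁ sin φ₂) = atan2(0.1287, 0.7902) = 9.249°.
λ₂ = -142.250° + 9.249° = -133.00°.

2.90°, -133.00°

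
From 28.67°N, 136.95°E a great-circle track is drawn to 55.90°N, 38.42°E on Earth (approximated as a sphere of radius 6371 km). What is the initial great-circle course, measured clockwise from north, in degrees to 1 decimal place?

Δλ = -98.530° = -1.7197 rad.
y = sin Δλ · cos φ₂ = (-0.9889)(0.5606) = -0.5544
x = cos φ₁ sin φ₂ − sin φ₁ cos φ₂ cos Δλ = (0.8774)(0.8281) − (0.4798)(0.5606)(-0.1483) = 0.7664
θ = atan2(y, x) = -35.88°; adding 360° gives 324.1°.

324.1°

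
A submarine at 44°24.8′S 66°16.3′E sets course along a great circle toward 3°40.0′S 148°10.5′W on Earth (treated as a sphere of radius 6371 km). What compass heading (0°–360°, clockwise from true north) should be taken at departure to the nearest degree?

138°

Δλ = 145.553° = 2.5404 rad.
y = sin Δλ · cos φ₂ = (0.5656)(0.9980) = 0.5645
x = cos φ₁ sin φ₂ − sin φ₁ cos φ₂ cos Δλ = (0.7143)(-0.0640) − (-0.6998)(0.9980)(-0.8247) = -0.6216
θ = atan2(y, x) = 137.76°, so the bearing is 138°.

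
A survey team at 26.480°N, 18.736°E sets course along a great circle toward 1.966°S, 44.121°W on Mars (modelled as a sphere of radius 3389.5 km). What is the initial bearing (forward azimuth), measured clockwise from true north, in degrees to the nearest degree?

255°

With φ₁ = 0.4622, φ₂ = -0.0343, Δλ = -1.0971 rad, the forward-azimuth formula gives
θ = atan2( sin Δλ cos φ₂ , cos φ₁ sin φ₂ − sin φ₁ cos φ₂ cos Δλ ) = atan2(-0.8893, -0.2340) = -104.74°.
Adding 360° brings this into [0°, 360°): 255°.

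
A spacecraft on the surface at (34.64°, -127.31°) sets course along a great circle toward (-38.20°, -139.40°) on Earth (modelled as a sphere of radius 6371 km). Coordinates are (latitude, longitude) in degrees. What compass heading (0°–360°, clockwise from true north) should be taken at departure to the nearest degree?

Δλ = -12.090° = -0.2110 rad.
y = sin Δλ · cos φ₂ = (-0.2094)(0.7859) = -0.1646
x = cos φ₁ sin φ₂ − sin φ₁ cos φ₂ cos Δλ = (0.8227)(-0.6184) − (0.5684)(0.7859)(0.9778) = -0.9456
θ = atan2(y, x) = -170.13°; adding 360° gives 190°.

190°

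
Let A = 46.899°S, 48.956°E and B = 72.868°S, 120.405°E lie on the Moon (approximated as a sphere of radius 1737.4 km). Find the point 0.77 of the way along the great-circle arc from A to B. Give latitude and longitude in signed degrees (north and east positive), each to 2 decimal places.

Central angle δ = 0.7047 rad. Interpolating on the sphere with fraction f = 0.77:
P = [sin((1−f)δ)·A + sin(fδ)·B] / sin δ = 0.2491·A + 0.7971·B in Cartesian coordinates,
giving P = (-0.0071, 0.3309, -0.9436), i.e. latitude -70.67°, longitude 91.22°.

-70.67°, 91.22°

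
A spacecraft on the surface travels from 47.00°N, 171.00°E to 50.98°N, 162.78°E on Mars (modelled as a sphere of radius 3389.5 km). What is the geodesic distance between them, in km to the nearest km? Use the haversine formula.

With latitudes φ₁ = 47.000°, φ₂ = 50.980° and longitude difference Δλ = -8.220°:
Haversine: a = sin²(Δφ/2) + cos φ₁ cos φ₂ sin²(Δλ/2) = 0.0012 + (0.6820)(0.6296)(0.0051) = 0.00341.
Central angle c = 2·arcsin(√a) = 0.11688 rad.
Distance = R·c = 3389.5 × 0.1169 ≈ 396 km.

396 km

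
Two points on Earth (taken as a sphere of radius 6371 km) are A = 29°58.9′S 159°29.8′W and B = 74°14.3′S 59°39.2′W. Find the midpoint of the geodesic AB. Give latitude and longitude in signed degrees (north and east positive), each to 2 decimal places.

The central angle between A and B is δ = 1.1144 rad.
With f = 0.5, the slerp weights are sin((1−f)δ)/sin δ = 0.5891 and sin(fδ)/sin δ = 0.5891.
Weighted sum of the unit vectors: (0.5891)·(-0.8113,-0.3034,-0.4997) + (0.5891)·(0.1372,-0.2344,-0.9624) = (-0.3971, -0.3168, -0.8614).
Converting back: φ = atan2(z, √(x²+y²)) = -59.47°, λ = atan2(y, x) = -141.42°.

-59.47°, -141.42°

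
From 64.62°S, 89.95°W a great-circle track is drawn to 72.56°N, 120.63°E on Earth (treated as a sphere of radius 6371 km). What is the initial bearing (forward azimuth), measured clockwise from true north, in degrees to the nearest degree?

Δλ = -149.420° = -2.6079 rad.
y = sin Δλ · cos φ₂ = (-0.5087)(0.2997) = -0.1525
x = cos φ₁ sin φ₂ − sin φ₁ cos φ₂ cos Δλ = (0.4286)(0.9540) − (-0.9035)(0.2997)(-0.8609) = 0.1758
θ = atan2(y, x) = -40.94°; adding 360° gives 319°.

319°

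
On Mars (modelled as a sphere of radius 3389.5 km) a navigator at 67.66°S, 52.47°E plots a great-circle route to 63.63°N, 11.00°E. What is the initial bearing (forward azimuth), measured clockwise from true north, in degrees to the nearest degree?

Δλ = -41.470° = -0.7238 rad.
y = sin Δλ · cos φ₂ = (-0.6622)(0.4442) = -0.2941
x = cos φ₁ sin φ₂ − sin φ₁ cos φ₂ cos Δλ = (0.3801)(0.8959) − (-0.9249)(0.4442)(0.7493) = 0.6484
θ = atan2(y, x) = -24.40°; adding 360° gives 336°.

336°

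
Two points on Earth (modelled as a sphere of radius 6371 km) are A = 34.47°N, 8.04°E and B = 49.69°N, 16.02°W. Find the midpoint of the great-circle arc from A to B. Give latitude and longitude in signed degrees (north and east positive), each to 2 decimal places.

The central angle between A and B is δ = 0.4063 rad.
With f = 0.5, the slerp weights are sin((1−f)δ)/sin δ = 0.5105 and sin(fδ)/sin δ = 0.5105.
Weighted sum of the unit vectors: (0.5105)·(0.8163,0.1153,0.5660) + (0.5105)·(0.6218,-0.1785,0.7626) = (0.7342, -0.0323, 0.6782).
Converting back: φ = atan2(z, √(x²+y²)) = 42.70°, λ = atan2(y, x) = -2.52°.

42.70°, -2.52°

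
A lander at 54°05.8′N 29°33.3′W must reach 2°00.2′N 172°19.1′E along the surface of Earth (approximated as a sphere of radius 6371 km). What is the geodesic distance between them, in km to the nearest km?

13458 km

In radians: φ₁ = 0.9442, φ₂ = 0.0350, Δλ = -158.127° = -2.7598 rad.
cos c = sin φ₁ sin φ₂ + cos φ₁ cos φ₂ cos Δλ = (0.8100)(0.0350) + (0.5864)(0.9994)(-0.9280) = -0.51555,
so c = arccos(-0.51555) = 2.11245 rad.
Distance = R·c = 6371 × 2.1125 ≈ 13458 km.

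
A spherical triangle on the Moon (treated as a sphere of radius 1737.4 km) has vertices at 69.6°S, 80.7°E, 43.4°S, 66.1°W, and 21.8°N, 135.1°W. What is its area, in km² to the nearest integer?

Side lengths (central angles): a = 1.5842, b = 2.2276, c = 1.1240 rad; semiperimeter s = 2.4679.
By l'Huilier's theorem, tan(E/4) = √[tan(s/2) tan((s−a)/2) tan((s−b)/2) tan((s−c)/2)], giving spherical excess E = 1.3828 rad.
Area = E·R² = 1.3828 × (1737.4)² ≈ 4174184 km².

4174184 km²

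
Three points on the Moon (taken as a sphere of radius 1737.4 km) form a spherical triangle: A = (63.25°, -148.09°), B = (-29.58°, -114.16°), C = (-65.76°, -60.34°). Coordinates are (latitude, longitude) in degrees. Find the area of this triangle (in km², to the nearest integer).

Side lengths (central angles): a = 0.8488, b = 2.5098, c = 1.6871 rad; semiperimeter s = 2.5229.
By l'Huilier's theorem, tan(E/4) = √[tan(s/2) tan((s−a)/2) tan((s−b)/2) tan((s−c)/2)], giving spherical excess E = 0.3992 rad.
Area = E·R² = 0.3992 × (1737.4)² ≈ 1205097 km².

1205097 km²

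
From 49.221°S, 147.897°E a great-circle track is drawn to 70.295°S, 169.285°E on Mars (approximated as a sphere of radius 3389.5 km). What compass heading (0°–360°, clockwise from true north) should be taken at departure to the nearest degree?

With φ₁ = -0.8591, φ₂ = -1.2269, Δλ = 0.3733 rad, the forward-azimuth formula gives
θ = atan2( sin Δλ cos φ₂ , cos φ₁ sin φ₂ − sin φ₁ cos φ₂ cos Δλ ) = atan2(0.1230, -0.3772) = 161.94°.
So the initial bearing is 162°.

162°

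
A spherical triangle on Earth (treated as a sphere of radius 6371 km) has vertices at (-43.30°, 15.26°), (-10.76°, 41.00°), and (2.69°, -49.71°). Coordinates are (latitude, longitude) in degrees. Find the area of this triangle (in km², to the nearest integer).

22056073 km²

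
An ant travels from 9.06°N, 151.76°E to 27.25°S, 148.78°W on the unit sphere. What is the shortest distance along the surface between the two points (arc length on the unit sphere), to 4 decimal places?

In radians: φ₁ = 0.1581, φ₂ = -0.4756, Δλ = 59.460° = 1.0378 rad.
cos c = sin φ₁ sin φ₂ + cos φ₁ cos φ₂ cos Δλ = (0.1575)(-0.4579) + (0.9875)(0.8890)(0.5081) = 0.37401,
so c = arccos(0.37401) = 1.18747 rad.
On the unit sphere the arc length equals the central angle: 1.1875.

1.1875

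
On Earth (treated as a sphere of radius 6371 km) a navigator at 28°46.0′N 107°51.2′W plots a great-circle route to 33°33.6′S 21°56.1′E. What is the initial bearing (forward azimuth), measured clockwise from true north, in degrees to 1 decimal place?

With φ₁ = 0.5021, φ₂ = -0.5857, Δλ = 2.2652 rad, the forward-azimuth formula gives
θ = atan2( sin Δλ cos φ₂ , cos φ₁ sin φ₂ − sin φ₁ cos φ₂ cos Δλ ) = atan2(0.6403, -0.2279) = 109.60°.
So the initial bearing is 109.6°.

109.6°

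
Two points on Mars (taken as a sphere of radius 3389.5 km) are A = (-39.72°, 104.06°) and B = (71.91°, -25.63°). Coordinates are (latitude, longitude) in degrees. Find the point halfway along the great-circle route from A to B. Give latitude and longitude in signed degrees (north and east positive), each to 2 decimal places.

The central angle between A and B is δ = 2.4341 rad.
With f = 0.5, the slerp weights are sin((1−f)δ)/sin δ = 1.4433 and sin(fδ)/sin δ = 1.4433.
Weighted sum of the unit vectors: (1.4433)·(-0.1869,0.7461,-0.6390) + (1.4433)·(0.2800,-0.1343,0.9506) = (0.1344, 0.8830, 0.4496).
Converting back: φ = atan2(z, √(x²+y²)) = 26.72°, λ = atan2(y, x) = 81.35°.

26.72°, 81.35°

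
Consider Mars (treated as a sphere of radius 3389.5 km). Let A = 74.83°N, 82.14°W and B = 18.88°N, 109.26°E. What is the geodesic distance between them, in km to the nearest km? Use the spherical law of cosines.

5088 km

With latitudes φ₁ = 74.830°, φ₂ = 18.880° and longitude difference Δλ = -168.600°:
cos c = sin φ₁ sin φ₂ + cos φ₁ cos φ₂ cos Δλ = (0.9652)(0.3236) + (0.2617)(0.9462)(-0.9803) = 0.06959,
so c = arccos(0.06959) = 1.50115 rad.
Distance = R·c = 3389.5 × 1.5011 ≈ 5088 km.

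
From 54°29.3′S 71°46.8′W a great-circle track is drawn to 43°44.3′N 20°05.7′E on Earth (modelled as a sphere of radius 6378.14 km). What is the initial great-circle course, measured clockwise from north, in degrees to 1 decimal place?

With φ₁ = -0.9510, φ₂ = 0.7634, Δλ = 1.6035 rad, the forward-azimuth formula gives
θ = atan2( sin Δλ cos φ₂ , cos φ₁ sin φ₂ − sin φ₁ cos φ₂ cos Δλ ) = atan2(0.7221, 0.3824) = 62.10°.
So the initial bearing is 62.1°.

62.1°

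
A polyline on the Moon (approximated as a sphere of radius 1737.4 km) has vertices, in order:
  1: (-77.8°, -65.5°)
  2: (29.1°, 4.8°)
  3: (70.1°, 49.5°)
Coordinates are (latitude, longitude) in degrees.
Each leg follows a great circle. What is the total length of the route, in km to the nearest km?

Leg 1→2: central angle 1.9967 rad, distance 3469.0 km.
Leg 2→3: central angle 0.8383 rad, distance 1456.5 km.
Total: 3469.0 + 1456.5 ≈ 4926 km.

4926 km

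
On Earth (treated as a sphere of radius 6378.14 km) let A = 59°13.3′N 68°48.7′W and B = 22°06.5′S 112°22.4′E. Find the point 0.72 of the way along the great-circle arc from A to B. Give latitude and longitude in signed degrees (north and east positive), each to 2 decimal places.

17.89°, 113.05°

Central angle δ = 2.4937 rad. Interpolating on the sphere with fraction f = 0.72:
P = [sin((1−f)δ)·A + sin(fδ)·B] / sin δ = 1.0652·A + 1.6153·B in Cartesian coordinates,
giving P = (-0.3726, 0.8757, 0.3072), i.e. latitude 17.89°, longitude 113.05°.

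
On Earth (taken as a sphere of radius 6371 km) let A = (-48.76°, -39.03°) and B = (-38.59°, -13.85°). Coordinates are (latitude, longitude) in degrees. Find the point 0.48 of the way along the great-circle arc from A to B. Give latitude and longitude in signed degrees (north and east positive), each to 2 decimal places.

The central angle between A and B is δ = 0.3616 rad.
With f = 0.48, the slerp weights are sin((1−f)δ)/sin δ = 0.5284 and sin(fδ)/sin δ = 0.4882.
Weighted sum of the unit vectors: (0.5284)·(0.5121,-0.4151,-0.7520) + (0.4882)·(0.7589,-0.1871,-0.6237) = (0.6410, -0.3107, -0.7018).
Converting back: φ = atan2(z, √(x²+y²)) = -44.57°, λ = atan2(y, x) = -25.86°.

-44.57°, -25.86°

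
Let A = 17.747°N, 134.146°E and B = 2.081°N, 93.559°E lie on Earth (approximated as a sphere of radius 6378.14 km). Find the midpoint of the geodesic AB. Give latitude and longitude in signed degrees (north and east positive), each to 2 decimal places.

The central angle between A and B is δ = 0.7468 rad.
With f = 0.5, the slerp weights are sin((1−f)δ)/sin δ = 0.5370 and sin(fδ)/sin δ = 0.5370.
Weighted sum of the unit vectors: (0.5370)·(-0.6633,0.6834,0.3048) + (0.5370)·(-0.0620,0.9974,0.0363) = (-0.3895, 0.9026, 0.1832).
Converting back: φ = atan2(z, √(x²+y²)) = 10.56°, λ = atan2(y, x) = 113.34°.

10.56°, 113.34°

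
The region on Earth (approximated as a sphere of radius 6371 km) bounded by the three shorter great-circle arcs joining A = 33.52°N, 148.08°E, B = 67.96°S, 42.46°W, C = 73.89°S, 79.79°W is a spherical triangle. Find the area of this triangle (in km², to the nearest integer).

Side lengths (central angles): a = 0.2315, b = 2.3264, c = 2.5312 rad; semiperimeter s = 2.5446.
By l'Huilier's theorem, tan(E/4) = √[tan(s/2) tan((s−a)/2) tan((s−b)/2) tan((s−c)/2)], giving spherical excess E = 0.2934 rad.
Area = E·R² = 0.2934 × (6371)² ≈ 11909486 km².

11909486 km²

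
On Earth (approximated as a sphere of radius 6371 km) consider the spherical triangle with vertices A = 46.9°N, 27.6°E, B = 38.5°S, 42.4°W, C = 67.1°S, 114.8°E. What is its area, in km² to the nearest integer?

89491298 km²

Side lengths (central angles): a = 1.2737, b = 2.2911, c = 1.8459 rad; semiperimeter s = 2.7054.
By l'Huilier's theorem, tan(E/4) = √[tan(s/2) tan((s−a)/2) tan((s−b)/2) tan((s−c)/2)], giving spherical excess E = 2.2048 rad.
Area = E·R² = 2.2048 × (6371)² ≈ 89491298 km².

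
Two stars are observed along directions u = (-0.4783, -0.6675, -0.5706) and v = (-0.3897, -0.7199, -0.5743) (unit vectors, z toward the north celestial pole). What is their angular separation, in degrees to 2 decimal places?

5.90°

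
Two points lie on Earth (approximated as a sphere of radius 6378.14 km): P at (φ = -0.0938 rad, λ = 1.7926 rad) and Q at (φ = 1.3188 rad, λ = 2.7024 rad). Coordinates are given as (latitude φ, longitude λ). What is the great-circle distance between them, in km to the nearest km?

Let φ₁ = -0.0938 rad, φ₂ = 1.3188 rad, and Δλ = 0.9098 rad.
Haversine: a = sin²(Δφ/2) + cos φ₁ cos φ₂ sin²(Δλ/2) = 0.4212 + (0.9956)(0.2493)(0.1930) = 0.46915.
Central angle c = 2·arcsin(√a) = 1.50907 rad.
Distance = R·c = 6378.14 × 1.5091 ≈ 9625 km.

9625 km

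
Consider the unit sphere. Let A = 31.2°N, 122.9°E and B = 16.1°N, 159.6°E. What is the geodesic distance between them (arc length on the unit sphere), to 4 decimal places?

0.6392

With latitudes φ₁ = 31.200°, φ₂ = 16.100° and longitude difference Δλ = 36.700°:
Haversine: a = sin²(Δφ/2) + cos φ₁ cos φ₂ sin²(Δλ/2) = 0.0173 + (0.8554)(0.9608)(0.0991) = 0.09872.
Central angle c = 2·arcsin(√a) = 0.63921 rad.
On the unit sphere the arc length equals the central angle: 0.6392.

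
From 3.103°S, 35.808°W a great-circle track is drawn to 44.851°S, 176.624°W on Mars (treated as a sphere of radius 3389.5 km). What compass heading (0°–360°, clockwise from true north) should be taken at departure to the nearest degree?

211°

With φ₁ = -0.0542, φ₂ = -0.7828, Δλ = -2.4577 rad, the forward-azimuth formula gives
θ = atan2( sin Δλ cos φ₂ , cos φ₁ sin φ₂ − sin φ₁ cos φ₂ cos Δλ ) = atan2(-0.4479, -0.7340) = -148.61°.
Adding 360° brings this into [0°, 360°): 211°.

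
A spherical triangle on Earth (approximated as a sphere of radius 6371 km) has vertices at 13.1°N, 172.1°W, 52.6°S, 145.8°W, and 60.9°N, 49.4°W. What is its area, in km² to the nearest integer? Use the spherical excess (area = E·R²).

66986618 km²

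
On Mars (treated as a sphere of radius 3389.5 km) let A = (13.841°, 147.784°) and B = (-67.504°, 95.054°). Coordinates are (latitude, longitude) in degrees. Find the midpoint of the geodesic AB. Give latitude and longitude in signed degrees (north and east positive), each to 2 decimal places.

-28.89°, 133.58°

The central angle between A and B is δ = 1.5668 rad.
With f = 0.5, the slerp weights are sin((1−f)δ)/sin δ = 0.7057 and sin(fδ)/sin δ = 0.7057.
Weighted sum of the unit vectors: (0.7057)·(-0.8215,0.5176,0.2392) + (0.7057)·(-0.0337,0.3811,-0.9239) = (-0.6035, 0.6343, -0.4832).
Converting back: φ = atan2(z, √(x²+y²)) = -28.89°, λ = atan2(y, x) = 133.58°.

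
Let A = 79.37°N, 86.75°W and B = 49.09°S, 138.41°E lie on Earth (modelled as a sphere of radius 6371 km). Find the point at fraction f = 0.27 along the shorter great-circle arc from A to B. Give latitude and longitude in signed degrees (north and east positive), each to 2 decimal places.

55.61°, 161.73°

Central angle δ = 2.5462 rad. Interpolating on the sphere with fraction f = 0.27:
P = [sin((1−f)δ)·A + sin(fδ)·B] / sin δ = 1.7097·A + 1.1316·B in Cartesian coordinates,
giving P = (-0.5364, 0.1770, 0.8252), i.e. latitude 55.61°, longitude 161.73°.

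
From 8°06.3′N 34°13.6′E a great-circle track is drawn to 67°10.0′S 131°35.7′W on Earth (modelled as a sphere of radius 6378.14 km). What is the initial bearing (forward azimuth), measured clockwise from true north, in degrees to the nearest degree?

Δλ = -165.822° = -2.8941 rad.
y = sin Δλ · cos φ₂ = (-0.2449)(0.3881) = -0.0950
x = cos φ₁ sin φ₂ − sin φ₁ cos φ₂ cos Δλ = (0.9900)(-0.9216) − (0.1410)(0.3881)(-0.9695) = -0.8594
θ = atan2(y, x) = -173.69°; adding 360° gives 186°.

186°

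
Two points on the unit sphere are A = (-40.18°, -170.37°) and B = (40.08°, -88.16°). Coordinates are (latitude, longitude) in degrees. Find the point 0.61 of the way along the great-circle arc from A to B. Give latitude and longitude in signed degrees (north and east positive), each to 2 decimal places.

The central angle between A and B is δ = 1.9136 rad.
With f = 0.61, the slerp weights are sin((1−f)δ)/sin δ = 0.7209 and sin(fδ)/sin δ = 0.9765.
Weighted sum of the unit vectors: (0.7209)·(-0.7533,-0.1278,-0.6452) + (0.9765)·(0.0246,-0.7648,0.6439) = (-0.5190, -0.8389, 0.1636).
Converting back: φ = atan2(z, √(x²+y²)) = 9.42°, λ = atan2(y, x) = -121.74°.

9.42°, -121.74°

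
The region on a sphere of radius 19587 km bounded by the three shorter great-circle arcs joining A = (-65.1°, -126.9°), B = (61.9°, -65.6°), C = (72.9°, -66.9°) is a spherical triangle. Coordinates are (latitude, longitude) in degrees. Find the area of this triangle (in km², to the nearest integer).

Side lengths (central angles): a = 0.1922, b = 2.5065, c = 2.3531 rad; semiperimeter s = 2.5259.
By l'Huilier's theorem, tan(E/4) = √[tan(s/2) tan((s−a)/2) tan((s−b)/2) tan((s−c)/2)], giving spherical excess E = 0.3135 rad.
Area = E·R² = 0.3135 × (19587)² ≈ 120257181 km².

120257181 km²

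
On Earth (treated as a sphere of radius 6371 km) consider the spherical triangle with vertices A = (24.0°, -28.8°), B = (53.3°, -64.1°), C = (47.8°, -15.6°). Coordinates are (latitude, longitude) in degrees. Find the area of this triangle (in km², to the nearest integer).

Side lengths (central angles): a = 0.5356, b = 0.4539, c = 0.6893 rad; semiperimeter s = 0.8394.
By l'Huilier's theorem, tan(E/4) = √[tan(s/2) tan((s−a)/2) tan((s−b)/2) tan((s−c)/2)], giving spherical excess E = 0.1266 rad.
Area = E·R² = 0.1266 × (6371)² ≈ 5138692 km².

5138692 km²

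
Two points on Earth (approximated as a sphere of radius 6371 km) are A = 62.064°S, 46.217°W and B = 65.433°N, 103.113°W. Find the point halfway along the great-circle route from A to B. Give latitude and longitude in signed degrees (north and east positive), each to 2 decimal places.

1.91°, -72.81°

The central angle between A and B is δ = 2.3422 rad.
With f = 0.5, the slerp weights are sin((1−f)δ)/sin δ = 1.2848 and sin(fδ)/sin δ = 1.2848.
Weighted sum of the unit vectors: (1.2848)·(0.3242,-0.3382,-0.8835) + (1.2848)·(-0.0943,-0.4049,0.9095) = (0.2953, -0.9548, 0.0334).
Converting back: φ = atan2(z, √(x²+y²)) = 1.91°, λ = atan2(y, x) = -72.81°.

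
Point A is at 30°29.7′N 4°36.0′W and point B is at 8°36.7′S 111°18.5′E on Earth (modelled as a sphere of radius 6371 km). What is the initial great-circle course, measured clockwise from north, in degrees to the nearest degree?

Δλ = 115.908° = 2.0230 rad.
y = sin Δλ · cos φ₂ = (0.8995)(0.9887) = 0.8894
x = cos φ₁ sin φ₂ − sin φ₁ cos φ₂ cos Δλ = (0.8617)(-0.1497) − (0.5075)(0.9887)(-0.4369) = 0.0902
θ = atan2(y, x) = 84.21°, so the bearing is 84°.

84°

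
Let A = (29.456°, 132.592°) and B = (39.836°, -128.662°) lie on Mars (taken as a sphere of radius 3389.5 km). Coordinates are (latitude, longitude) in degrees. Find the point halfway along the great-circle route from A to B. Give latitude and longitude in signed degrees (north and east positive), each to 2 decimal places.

46.63°, 177.78°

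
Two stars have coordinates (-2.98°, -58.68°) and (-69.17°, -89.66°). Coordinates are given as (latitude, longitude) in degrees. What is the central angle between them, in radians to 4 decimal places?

1.2100 rad

Let φ₁ = -0.0520 rad, φ₂ = -1.2072 rad, and Δλ = -0.5407 rad.
Haversine: a = sin²(Δφ/2) + cos φ₁ cos φ₂ sin²(Δλ/2) = 0.2981 + (0.9986)(0.3556)(0.0713) = 0.32348.
Central angle c = 2·arcsin(√a) = 1.20997 rad.
So the angular separation is 1.2100 rad.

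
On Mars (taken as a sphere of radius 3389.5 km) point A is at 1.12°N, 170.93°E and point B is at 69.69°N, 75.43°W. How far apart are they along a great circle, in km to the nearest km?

With latitudes φ₁ = 1.120°, φ₂ = 69.690° and longitude difference Δλ = 113.640°:
cos c = sin φ₁ sin φ₂ + cos φ₁ cos φ₂ cos Δλ = (0.0195)(0.9378) + (0.9998)(0.3471)(-0.4010) = -0.12083,
so c = arccos(-0.12083) = 1.69192 rad.
Distance = R·c = 3389.5 × 1.6919 ≈ 5735 km.

5735 km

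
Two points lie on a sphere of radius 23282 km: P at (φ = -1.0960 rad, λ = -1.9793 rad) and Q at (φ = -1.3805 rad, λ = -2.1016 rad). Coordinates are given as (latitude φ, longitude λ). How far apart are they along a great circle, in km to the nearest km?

6677 km

Let φ₁ = -1.0960 rad, φ₂ = -1.3805 rad, and Δλ = -0.1223 rad.
cos c = sin φ₁ sin φ₂ + cos φ₁ cos φ₂ cos Δλ = (-0.8894)(-0.9819) + (0.4572)(0.1891)(0.9925) = 0.95916,
so c = arccos(0.95916) = 0.28679 rad.
Distance = R·c = 23282 × 0.2868 ≈ 6677 km.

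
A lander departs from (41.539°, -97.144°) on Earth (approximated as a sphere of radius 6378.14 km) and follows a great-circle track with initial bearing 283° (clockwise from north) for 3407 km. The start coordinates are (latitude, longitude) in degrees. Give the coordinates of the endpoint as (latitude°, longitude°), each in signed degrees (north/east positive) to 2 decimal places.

41.03°, -138.26°

Angular distance δ = d/R = 3407/6378.14 = 0.53417 rad; initial bearing θ = 4.9393 rad.
sin φ₂ = sin φ₁ cos δ + cos φ₁ sin δ cos θ = (0.6631)(0.8607) + (0.7485)(0.5091)(0.2250) = 0.6565, so φ₂ = 41.03°.
Δλ = atan2(sin θ sin δ cos φ₁, cos δ − sin φ₁ sin φ₂) = atan2(-0.3713, 0.4254) = -41.119°.
λ₂ = -97.144° − 41.119° = -138.26°.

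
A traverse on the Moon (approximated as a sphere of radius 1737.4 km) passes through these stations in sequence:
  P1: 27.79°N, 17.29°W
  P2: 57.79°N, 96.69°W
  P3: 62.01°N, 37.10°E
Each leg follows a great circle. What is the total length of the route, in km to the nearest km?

Leg P1→P2: central angle 1.0687 rad, distance 1856.8 km.
Leg P2→P3: central angle 0.9594 rad, distance 1666.8 km.
Total: 1856.8 + 1666.8 ≈ 3524 km.

3524 km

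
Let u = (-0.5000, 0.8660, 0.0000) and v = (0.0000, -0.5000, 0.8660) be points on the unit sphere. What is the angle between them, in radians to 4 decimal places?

u·v = -0.4330; |u| = 1.0000, |v| = 1.0000.
cos θ = (u·v)/(|u||v|) = -0.4330, so θ = 2.0186 rad.

2.0186 rad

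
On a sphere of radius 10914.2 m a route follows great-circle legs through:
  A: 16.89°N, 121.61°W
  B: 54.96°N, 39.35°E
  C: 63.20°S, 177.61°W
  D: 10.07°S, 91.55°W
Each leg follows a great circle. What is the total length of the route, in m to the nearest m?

Leg A→B: central angle 1.8561 rad, distance 20257.9 m.
Leg B→C: central angle 2.7866 rad, distance 30413.8 m.
Leg C→D: central angle 1.3831 rad, distance 15095.7 m.
Total: 20257.9 + 30413.8 + 15095.7 ≈ 65767 m.

65767 m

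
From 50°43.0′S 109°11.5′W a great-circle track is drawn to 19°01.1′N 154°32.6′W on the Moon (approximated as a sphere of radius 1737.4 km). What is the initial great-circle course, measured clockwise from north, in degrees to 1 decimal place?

With φ₁ = -0.8852, φ₂ = 0.3319, Δλ = -0.7915 rad, the forward-azimuth formula gives
θ = atan2( sin Δλ cos φ₂ , cos φ₁ sin φ₂ − sin φ₁ cos φ₂ cos Δλ ) = atan2(-0.6726, 0.7206) = -43.03°.
Adding 360° brings this into [0°, 360°): 317.0°.

317.0°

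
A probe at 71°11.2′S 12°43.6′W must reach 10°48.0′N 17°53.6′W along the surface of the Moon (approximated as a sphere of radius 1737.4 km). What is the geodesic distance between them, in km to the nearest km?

2488 km

With latitudes φ₁ = -71.187°, φ₂ = 10.800° and longitude difference Δλ = -5.167°:
cos c = sin φ₁ sin φ₂ + cos φ₁ cos φ₂ cos Δλ = (-0.9466)(0.1874) + (0.3225)(0.9823)(0.9959) = 0.13812,
so c = arccos(0.13812) = 1.43224 rad.
Distance = R·c = 1737.4 × 1.4322 ≈ 2488 km.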